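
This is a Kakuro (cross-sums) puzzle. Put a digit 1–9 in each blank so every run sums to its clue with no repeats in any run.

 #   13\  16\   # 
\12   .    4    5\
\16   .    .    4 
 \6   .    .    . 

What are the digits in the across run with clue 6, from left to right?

6 in 3 cells must be {1,2,3}.
R1C1 = 12 − 4 = 8 completes the 12 across.
R2C1 = 3: the only remaining digit allowed by both the 16 across and the 13 down.
R2C2 = 16 − 7 = 9 completes the 16 across.
R3C1 = 13 − 11 = 2 completes the 13 down.
R3C2 = 16 − 13 = 3 completes the 16 down.
R3C3 = 6 − 5 = 1 completes the 6 across.

2, 3, 1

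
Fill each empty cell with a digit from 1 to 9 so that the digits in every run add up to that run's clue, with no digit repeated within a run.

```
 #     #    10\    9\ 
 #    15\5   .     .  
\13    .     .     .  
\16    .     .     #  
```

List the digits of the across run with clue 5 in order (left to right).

16 in 2 cells must be {7,9}.
The 16 across and the 10 down share only 7, so R3C2 = 7.
R3C1 = 16 − 7 = 9 completes the 16 across.
R2C1 = 15 − 9 = 6 completes the 15 down.
R2C2 = 2: the only remaining digit allowed by both the 13 across and the 10 down.
R2C3 = 13 − 8 = 5 completes the 13 across.
R1C2 = 10 − 9 = 1 completes the 10 down.
R1C3 = 5 − 1 = 4 completes the 5 across.

1, 4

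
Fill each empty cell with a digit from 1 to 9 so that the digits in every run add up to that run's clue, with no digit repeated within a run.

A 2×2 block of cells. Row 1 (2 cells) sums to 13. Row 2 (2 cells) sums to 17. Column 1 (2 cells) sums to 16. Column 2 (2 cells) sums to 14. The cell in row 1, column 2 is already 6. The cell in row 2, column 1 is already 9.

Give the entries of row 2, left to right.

9 8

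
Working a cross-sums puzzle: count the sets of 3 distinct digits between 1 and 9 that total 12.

3 distinct digits from 1–9 sum between 6 and 24.

7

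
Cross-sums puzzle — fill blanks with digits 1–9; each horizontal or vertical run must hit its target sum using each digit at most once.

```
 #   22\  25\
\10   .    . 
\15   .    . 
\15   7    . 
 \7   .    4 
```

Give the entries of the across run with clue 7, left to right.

3 4

R3C2 = 15 − 7 = 8 completes the 15 across.
R4C1 = 7 − 4 = 3 completes the 7 across.
R2C1 = 8: the only remaining digit allowed by both the 15 across and the 22 down.
R2C2 = 15 − 8 = 7 completes the 15 across.
R1C1 = 22 − 18 = 4 completes the 22 down.
R1C2 = 10 − 4 = 6 completes the 10 across.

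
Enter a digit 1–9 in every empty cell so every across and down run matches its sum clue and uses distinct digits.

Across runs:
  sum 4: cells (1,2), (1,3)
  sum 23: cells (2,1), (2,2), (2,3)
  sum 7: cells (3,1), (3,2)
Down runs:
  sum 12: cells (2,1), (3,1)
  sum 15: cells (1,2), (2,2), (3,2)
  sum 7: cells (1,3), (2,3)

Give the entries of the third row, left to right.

4 in 2 cells must be {1,3}; 23 in 3 cells must be {6,8,9}.
The 23 across and the 7 down share only 6, so (2,3) = 6.
(1,3) = 7 − 6 = 1 completes the 7 down.
(1,2) = 4 − 1 = 3 completes the 4 across.
(2,2) = 8: the only remaining digit allowed by both the 23 across and the 15 down.
(3,2) = 15 − 11 = 4 completes the 15 down.
(2,1) = 23 − 14 = 9 completes the 23 across.
(3,1) = 7 − 4 = 3 completes the 7 across.

3 4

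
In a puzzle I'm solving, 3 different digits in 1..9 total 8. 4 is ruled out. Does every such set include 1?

Yes

The only way to make 8 from 3 distinct digits under that restriction is {1,2,5}, which contains 1.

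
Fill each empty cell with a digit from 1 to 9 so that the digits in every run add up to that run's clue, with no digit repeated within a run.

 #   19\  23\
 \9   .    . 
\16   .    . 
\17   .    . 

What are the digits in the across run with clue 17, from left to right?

16 in 2 cells must be {7,9}; 17 in 2 cells must be {8,9}; 23 in 3 cells must be {6,8,9}.
The 16 across and the 23 down share only 9, so R2C2 = 9.
Given what's placed, R3C2 must be 8 to fit the 17 across and 23 down.
R1C2 = 23 − 17 = 6 completes the 23 down.
R2C1 = 16 − 9 = 7 completes the 16 across.
R3C1 = 17 − 8 = 9 completes the 17 across.
R1C1 = 9 − 6 = 3 completes the 9 across.

9 8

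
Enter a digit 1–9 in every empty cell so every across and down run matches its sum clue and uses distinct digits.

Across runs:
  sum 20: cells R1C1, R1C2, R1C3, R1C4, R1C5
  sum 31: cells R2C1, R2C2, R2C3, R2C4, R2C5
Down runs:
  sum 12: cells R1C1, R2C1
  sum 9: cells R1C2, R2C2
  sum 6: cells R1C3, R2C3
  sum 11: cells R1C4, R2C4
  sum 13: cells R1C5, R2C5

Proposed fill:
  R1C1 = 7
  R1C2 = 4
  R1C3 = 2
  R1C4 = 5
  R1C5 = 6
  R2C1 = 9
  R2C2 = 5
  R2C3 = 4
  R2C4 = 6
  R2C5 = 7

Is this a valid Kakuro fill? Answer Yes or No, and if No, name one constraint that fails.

No — the across run R1C1–R1C5 sums to 24, not 20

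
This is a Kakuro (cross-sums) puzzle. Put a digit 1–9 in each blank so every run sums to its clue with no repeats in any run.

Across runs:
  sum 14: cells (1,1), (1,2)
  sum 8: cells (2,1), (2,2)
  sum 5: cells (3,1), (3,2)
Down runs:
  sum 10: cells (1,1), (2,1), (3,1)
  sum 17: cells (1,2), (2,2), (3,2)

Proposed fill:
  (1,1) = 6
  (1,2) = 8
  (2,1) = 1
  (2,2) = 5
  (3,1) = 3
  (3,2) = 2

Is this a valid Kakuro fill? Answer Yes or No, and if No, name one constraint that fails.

No — the across run (2,1)–(2,2) sums to 6, not 8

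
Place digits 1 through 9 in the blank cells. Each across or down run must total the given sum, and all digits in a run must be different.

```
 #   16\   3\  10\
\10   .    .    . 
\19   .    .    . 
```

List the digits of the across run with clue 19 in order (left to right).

9 2 8

16 in 2 cells must be {7,9}; 3 in 2 cells must be {1,2}.
The 10 across and the 16 down share only 7, so R1C1 = 7.
R2C1 = 16 − 7 = 9 completes the 16 down.
Given what's placed, R2C2 must be 2 to fit the 19 across and 3 down.
R2C3 = 19 − 11 = 8 completes the 19 across.
R1C2 = 3 − 2 = 1 completes the 3 down.
R1C3 = 10 − 8 = 2 completes the 10 across.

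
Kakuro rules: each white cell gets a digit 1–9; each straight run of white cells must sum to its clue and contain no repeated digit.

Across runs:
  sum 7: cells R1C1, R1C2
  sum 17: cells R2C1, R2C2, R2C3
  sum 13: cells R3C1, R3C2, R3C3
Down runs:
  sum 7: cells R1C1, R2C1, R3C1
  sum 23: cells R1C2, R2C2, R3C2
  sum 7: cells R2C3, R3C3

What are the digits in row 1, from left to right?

1 6

7 in 3 cells must be {1,2,4}; 23 in 3 cells must be {6,8,9}.
Only 6 fits R1C2 under both its across sum 7 and down sum 23.
R1C1 = 7 − 6 = 1 completes the 7 across.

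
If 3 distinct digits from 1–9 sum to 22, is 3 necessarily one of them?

No

Counterexample: {5,8,9} sums to 22 without using 3.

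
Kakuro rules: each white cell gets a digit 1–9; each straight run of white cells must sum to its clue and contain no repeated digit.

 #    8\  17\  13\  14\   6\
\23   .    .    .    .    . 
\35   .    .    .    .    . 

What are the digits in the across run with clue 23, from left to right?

2 9 6 5 1

35 in 5 cells must be {5,6,7,8,9}; 17 in 2 cells must be {8,9}.
Only 5 fits R2C5 under both its across sum 35 and down sum 6.
R1C5 = 6 − 5 = 1 completes the 6 down.
Nothing is forced directly, so branch on R2C1, whose candidates are 6 or 7. If R2C1 = 7: then R1C1 would have to be in {2,3,4,5,6,7,8,9} for the 23 across but in {1} for the 8 down — contradiction. So R2C1 = 6.
R1C1 = 8 − 6 = 2 completes the 8 down.
No cell is forced outright now. R1C2 can only be 8 or 9 (the digits allowed by both its 23 across and its 17 down). If R1C2 = 8: that forces R2C2 = 9, R2C4 = 8, after which R1C4 would have to be in {3,5,7,9} for the 23 across but in {6} for the 14 down — contradiction. So R1C2 = 9.
R2C2 = 17 − 9 = 8 completes the 17 down.
Given what's placed, R2C4 must be 9 to fit the 35 across and 14 down.
R1C4 = 14 − 9 = 5 completes the 14 down.
R2C3 = 35 − 28 = 7 completes the 35 across.
R1C3 = 23 − 17 = 6 completes the 23 across.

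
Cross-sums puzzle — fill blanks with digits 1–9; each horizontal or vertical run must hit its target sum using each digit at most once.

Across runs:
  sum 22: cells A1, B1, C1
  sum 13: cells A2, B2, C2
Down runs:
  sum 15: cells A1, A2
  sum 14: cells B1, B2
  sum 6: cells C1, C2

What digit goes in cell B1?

9

The 22 across and the 6 down share only 5, so C1 = 5.
C2 = 6 − 5 = 1 completes the 6 down.
Nothing is forced directly, so branch on A1, whose candidates are 8 or 9. If A1 = 9: that forces B1 = 8, after which A2 would have to be in {3,4,5,7,8,9} for the 13 across but in {6} for the 15 down — contradiction. So A1 = 8.
B1 = 22 − 13 = 9 completes the 22 across.
A2 = 15 − 8 = 7 completes the 15 down.
B2 = 13 − 8 = 5 completes the 13 across.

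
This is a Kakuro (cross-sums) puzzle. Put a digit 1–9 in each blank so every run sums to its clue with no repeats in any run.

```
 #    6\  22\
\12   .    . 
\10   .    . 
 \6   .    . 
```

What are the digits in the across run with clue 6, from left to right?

1, 5

6 in 3 cells must be {1,2,3}.
The 12 across and the 6 down share only 3, so R1C1 = 3.
R1C2 = 12 − 3 = 9 completes the 12 across.
Given what's placed, R3C2 must be 5 to fit the 6 across and 22 down.
R2C2 = 22 − 14 = 8 completes the 22 down.
R3C1 = 6 − 5 = 1 completes the 6 across.
R2C1 = 10 − 8 = 2 completes the 10 across.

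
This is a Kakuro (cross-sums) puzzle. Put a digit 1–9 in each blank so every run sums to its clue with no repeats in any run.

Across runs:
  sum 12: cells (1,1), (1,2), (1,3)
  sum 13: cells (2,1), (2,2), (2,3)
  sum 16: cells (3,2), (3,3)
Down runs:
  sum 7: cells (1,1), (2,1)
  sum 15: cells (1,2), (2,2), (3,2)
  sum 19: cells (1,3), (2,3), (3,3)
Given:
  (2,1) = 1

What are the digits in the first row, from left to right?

16 in 2 cells must be {7,9}.
(1,1) = 7 − 1 = 6 completes the 7 down.
Nothing is forced directly, so branch on (1,3), whose candidates are 2 or 4 or 5. If (1,3) = 2: that forces (1,2) = 4, (3,2) = 9, after which (3,3) would have to be in {7} for the 16 across but in {8,9} for the 19 down — contradiction. If (1,3) = 5: that forces (1,2) = 1, (2,3) = 8, (3,2) = 9, after which (3,3) would have to be in {7} for the 16 across but in {6} for the 19 down — contradiction. So (1,3) = 4.
(1,2) = 12 − 10 = 2 completes the 12 across.
No cell is forced outright now. (3,2) can only be 7 or 9 (the digits allowed by both its 16 across and its 15 down). If (3,2) = 7: then (2,2) would have to be in {3,4,5,7,8,9} for the 13 across but in {6} for the 15 down — contradiction. So (3,2) = 9.
(2,2) = 15 − 11 = 4 completes the 15 down.
(2,3) = 13 − 5 = 8 completes the 13 across.
(3,3) = 16 − 9 = 7 completes the 16 across.

6, 2, 4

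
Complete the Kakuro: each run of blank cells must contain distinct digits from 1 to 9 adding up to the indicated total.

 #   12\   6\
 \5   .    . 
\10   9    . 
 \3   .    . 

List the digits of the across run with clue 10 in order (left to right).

3 in 2 cells must be {1,2}; 6 in 3 cells must be {1,2,3}.
R2C2 = 10 − 9 = 1 completes the 10 across.
Given what's placed, R3C2 must be 2 to fit the 3 across and 6 down.
R1C2 = 6 − 3 = 3 completes the 6 down.
R3C1 = 3 − 2 = 1 completes the 3 across.
R1C1 = 5 − 3 = 2 completes the 5 across.

9 1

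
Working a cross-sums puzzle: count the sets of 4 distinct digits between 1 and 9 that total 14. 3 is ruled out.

4 distinct digits from 1–9 sum between 10 and 30.
Dropping sets that contain 3.
Enumerating: {1,2,4,7}, {1,2,5,6}.

2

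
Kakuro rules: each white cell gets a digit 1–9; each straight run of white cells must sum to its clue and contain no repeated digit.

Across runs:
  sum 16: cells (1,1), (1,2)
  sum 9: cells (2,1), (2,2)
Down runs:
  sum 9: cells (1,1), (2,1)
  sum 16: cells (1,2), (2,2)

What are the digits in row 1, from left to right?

7, 9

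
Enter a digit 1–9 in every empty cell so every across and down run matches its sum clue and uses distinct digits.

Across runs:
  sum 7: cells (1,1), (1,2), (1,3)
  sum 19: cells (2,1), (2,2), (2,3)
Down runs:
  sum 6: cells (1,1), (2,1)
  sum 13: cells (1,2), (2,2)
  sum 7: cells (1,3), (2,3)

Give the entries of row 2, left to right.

7 in 3 cells must be {1,2,4}.
The 7 across and the 13 down share only 4, so (1,2) = 4.
(2,2) = 13 − 4 = 9 completes the 13 down.
Nothing is forced directly, so branch on (2,1), whose candidates are 2 or 4. If (2,1) = 2: then (1,1) would have to be in {1,2} for the 7 across but in {4} for the 6 down — contradiction. So (2,1) = 4.
(1,1) = 6 − 4 = 2 completes the 6 down.
(1,3) = 7 − 6 = 1 completes the 7 across.
(2,3) = 19 − 13 = 6 completes the 19 across.

4 9 6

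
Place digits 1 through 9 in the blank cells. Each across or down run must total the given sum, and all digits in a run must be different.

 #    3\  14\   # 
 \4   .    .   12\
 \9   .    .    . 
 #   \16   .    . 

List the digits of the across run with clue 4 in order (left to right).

4 in 2 cells must be {1,3}; 16 in 2 cells must be {7,9}; 3 in 2 cells must be {1,2}.
The 4 across and the 3 down share only 1, so R1C1 = 1.
R1C2 = 4 − 1 = 3 completes the 4 across.
R2C1 = 3 − 1 = 2 completes the 3 down.
No cell is forced outright now. R2C2 can only be 4 or 6 (the digits allowed by both its 9 across and its 14 down). If R2C2 = 6: then R2C3 would have to be in {1} for the 9 across but in {3,4,5,7,8,9} for the 12 down — contradiction. So R2C2 = 4.
R2C3 = 9 − 6 = 3 completes the 9 across.
R3C2 = 14 − 7 = 7 completes the 14 down.
R3C3 = 16 − 7 = 9 completes the 16 across.

1, 3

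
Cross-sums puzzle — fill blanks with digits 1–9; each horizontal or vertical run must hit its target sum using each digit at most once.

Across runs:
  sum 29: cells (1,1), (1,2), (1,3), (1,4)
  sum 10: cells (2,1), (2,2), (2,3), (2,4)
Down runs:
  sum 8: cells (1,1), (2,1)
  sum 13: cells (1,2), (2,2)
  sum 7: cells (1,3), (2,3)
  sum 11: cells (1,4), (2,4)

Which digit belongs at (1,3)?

29 in 4 cells must be {5,7,8,9}; 10 in 4 cells must be {1,2,3,4}.
Only 5 fits (1,3) under both its across sum 29 and down sum 7.

5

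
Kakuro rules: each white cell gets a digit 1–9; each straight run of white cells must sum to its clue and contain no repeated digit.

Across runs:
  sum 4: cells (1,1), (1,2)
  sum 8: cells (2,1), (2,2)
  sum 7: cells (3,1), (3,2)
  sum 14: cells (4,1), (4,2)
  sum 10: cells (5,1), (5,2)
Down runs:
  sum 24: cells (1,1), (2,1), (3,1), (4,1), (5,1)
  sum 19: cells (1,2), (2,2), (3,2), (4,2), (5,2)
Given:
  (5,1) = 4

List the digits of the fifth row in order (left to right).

4 6

4 in 2 cells must be {1,3}.
(5,2) = 10 − 4 = 6 completes the 10 across.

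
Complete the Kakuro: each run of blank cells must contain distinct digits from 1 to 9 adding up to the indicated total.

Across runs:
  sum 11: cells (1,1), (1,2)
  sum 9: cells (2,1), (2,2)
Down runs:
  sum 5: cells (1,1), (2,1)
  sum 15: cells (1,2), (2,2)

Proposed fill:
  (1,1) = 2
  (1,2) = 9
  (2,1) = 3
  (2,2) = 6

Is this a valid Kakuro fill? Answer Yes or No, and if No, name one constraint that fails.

Yes

Across: 2+9=11; 3+6=9. Down: 2+3=5; 9+6=15. No digit repeats within any run.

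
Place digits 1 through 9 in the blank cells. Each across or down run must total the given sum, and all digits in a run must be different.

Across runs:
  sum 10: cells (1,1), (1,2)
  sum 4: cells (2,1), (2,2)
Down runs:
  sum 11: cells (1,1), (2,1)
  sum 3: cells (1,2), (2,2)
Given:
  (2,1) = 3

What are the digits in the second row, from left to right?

3 1

4 in 2 cells must be {1,3}; 3 in 2 cells must be {1,2}.
(1,1) = 11 − 3 = 8 completes the 11 down.
(1,2) = 10 − 8 = 2 completes the 10 across.
(2,2) = 4 − 3 = 1 completes the 4 across.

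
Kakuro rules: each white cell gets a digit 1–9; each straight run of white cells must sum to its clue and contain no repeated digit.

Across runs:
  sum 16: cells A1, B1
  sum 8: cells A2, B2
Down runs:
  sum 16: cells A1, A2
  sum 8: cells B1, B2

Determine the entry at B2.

16 in 2 cells must be {7,9}.
The 16 across and the 8 down share only 7, so B1 = 7.
The 8 across and the 16 down share only 7, so A2 = 7.
B2 = 8 − 7 = 1 completes the 8 across.
A1 = 16 − 7 = 9 completes the 16 across.

1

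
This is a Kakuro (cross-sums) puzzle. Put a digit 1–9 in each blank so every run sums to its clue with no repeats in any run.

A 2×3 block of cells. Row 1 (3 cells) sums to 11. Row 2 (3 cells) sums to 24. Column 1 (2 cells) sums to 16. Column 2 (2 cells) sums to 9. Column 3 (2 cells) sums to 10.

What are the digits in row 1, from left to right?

7 1 3

24 in 3 cells must be {7,8,9}; 16 in 2 cells must be {7,9}.
The 11 across and the 16 down share only 7, so (1,1) = 7.
(2,1) = 16 − 7 = 9 completes the 16 down.
Nothing is forced directly, so branch on (2,2), whose candidates are 7 or 8. If (2,2) = 7: then (1,2) would have to be in {1,3} for the 11 across but in {2} for the 9 down — contradiction. So (2,2) = 8.
(1,2) = 9 − 8 = 1 completes the 9 down.
(1,3) = 11 − 8 = 3 completes the 11 across.
(2,3) = 24 − 17 = 7 completes the 24 across.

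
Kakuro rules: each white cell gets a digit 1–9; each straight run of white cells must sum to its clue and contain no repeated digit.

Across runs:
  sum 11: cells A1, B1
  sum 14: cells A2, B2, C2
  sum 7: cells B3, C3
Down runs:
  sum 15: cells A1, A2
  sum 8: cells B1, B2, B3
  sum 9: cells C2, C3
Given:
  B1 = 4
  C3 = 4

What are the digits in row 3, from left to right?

3, 4

A1 = 11 − 4 = 7 completes the 11 across.
A2 = 15 − 7 = 8 completes the 15 down.
B2 = 1: the only remaining digit allowed by both the 14 across and the 8 down.
C2 = 14 − 9 = 5 completes the 14 across.
B3 = 7 − 4 = 3 completes the 7 across.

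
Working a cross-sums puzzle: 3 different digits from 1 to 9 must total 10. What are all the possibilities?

3 distinct digits from 1–9 sum between 6 and 24.

{1,2,7}; {1,3,6}; {1,4,5}; {2,3,5}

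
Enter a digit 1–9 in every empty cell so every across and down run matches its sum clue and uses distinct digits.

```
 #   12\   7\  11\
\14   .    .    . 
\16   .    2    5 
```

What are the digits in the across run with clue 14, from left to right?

3, 5, 6

R1C2 = 7 − 2 = 5 completes the 7 down.
R1C3 = 11 − 5 = 6 completes the 11 down.
R2C1 = 16 − 7 = 9 completes the 16 across.
R1C1 = 14 − 11 = 3 completes the 14 across.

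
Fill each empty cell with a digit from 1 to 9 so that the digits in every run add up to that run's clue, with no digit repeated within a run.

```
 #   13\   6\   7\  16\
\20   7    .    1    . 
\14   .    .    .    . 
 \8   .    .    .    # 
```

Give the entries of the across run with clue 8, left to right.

5 1 2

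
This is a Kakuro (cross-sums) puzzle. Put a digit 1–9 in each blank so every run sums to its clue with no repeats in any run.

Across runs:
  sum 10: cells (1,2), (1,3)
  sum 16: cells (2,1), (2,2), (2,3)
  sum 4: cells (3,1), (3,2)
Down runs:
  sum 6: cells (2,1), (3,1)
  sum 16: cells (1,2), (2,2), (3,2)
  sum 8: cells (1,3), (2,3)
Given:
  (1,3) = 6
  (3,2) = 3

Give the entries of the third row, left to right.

4 in 2 cells must be {1,3}.
(1,2) = 10 − 6 = 4 completes the 10 across.
(2,2) = 16 − 7 = 9 completes the 16 down.
(2,3) = 8 − 6 = 2 completes the 8 down.
(3,1) = 4 − 3 = 1 completes the 4 across.
(2,1) = 16 − 11 = 5 completes the 16 across.

1 3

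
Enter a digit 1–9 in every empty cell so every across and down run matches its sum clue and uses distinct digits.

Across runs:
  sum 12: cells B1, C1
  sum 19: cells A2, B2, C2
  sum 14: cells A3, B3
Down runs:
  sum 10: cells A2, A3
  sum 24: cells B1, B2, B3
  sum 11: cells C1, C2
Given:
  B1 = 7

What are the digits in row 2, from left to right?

4 9 6

24 in 3 cells must be {7,8,9}.
C1 = 12 − 7 = 5 completes the 12 across.
C2 = 11 − 5 = 6 completes the 11 down.
No cell is forced outright now. B2 can only be 8 or 9 (the digits allowed by both its 19 across and its 24 down). If B2 = 8: then A2 would have to be in {5} for the 19 across but in {1,2,3,4,6,7,8,9} for the 10 down — contradiction. So B2 = 9.
A2 = 19 − 15 = 4 completes the 19 across.
A3 = 10 − 4 = 6 completes the 10 down.
B3 = 14 − 6 = 8 completes the 14 across.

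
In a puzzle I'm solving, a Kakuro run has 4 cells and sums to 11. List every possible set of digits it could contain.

4 distinct digits from 1–9 sum between 10 and 30.
Only one set works: {1,2,3,5}.

{1,2,3,5}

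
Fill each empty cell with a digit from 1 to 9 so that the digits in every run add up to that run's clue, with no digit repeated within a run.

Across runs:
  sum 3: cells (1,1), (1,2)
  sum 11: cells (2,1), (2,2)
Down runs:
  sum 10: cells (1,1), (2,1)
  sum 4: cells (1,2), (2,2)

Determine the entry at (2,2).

3 in 2 cells must be {1,2}; 4 in 2 cells must be {1,3}.
The 3 across and the 4 down share only 1, so (1,2) = 1.
(2,2) = 4 − 1 = 3 completes the 4 down.
(1,1) = 3 − 1 = 2 completes the 3 across.
(2,1) = 11 − 3 = 8 completes the 11 across.

3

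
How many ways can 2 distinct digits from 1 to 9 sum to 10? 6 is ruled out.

2 distinct digits from 1–9 sum between 3 and 17.
Dropping sets that contain 6.
Enumerating: {1,9}, {2,8}, {3,7}.

3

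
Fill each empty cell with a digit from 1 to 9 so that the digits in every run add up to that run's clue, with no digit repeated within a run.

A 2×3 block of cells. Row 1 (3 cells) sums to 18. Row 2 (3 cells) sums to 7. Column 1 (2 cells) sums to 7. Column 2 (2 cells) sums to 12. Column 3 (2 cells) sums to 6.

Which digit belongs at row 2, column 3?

2

7 in 3 cells must be {1,2,4}.
The 7 across and the 12 down share only 4, so (2,2) = 4.
(1,2) = 12 − 4 = 8 completes the 12 down.
Nothing is forced directly, so branch on (1,3), whose candidates are 1 or 4. If (1,3) = 1: then (1,1) would have to be in {9} for the 18 across but in {1,2,3,4,5,6} for the 7 down — contradiction. So (1,3) = 4.
(1,1) = 18 − 12 = 6 completes the 18 across.
(2,1) = 7 − 6 = 1 completes the 7 down.
(2,3) = 7 − 5 = 2 completes the 7 across.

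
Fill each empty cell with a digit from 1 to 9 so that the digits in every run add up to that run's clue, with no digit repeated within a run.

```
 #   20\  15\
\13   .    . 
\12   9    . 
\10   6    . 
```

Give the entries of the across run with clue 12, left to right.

9 3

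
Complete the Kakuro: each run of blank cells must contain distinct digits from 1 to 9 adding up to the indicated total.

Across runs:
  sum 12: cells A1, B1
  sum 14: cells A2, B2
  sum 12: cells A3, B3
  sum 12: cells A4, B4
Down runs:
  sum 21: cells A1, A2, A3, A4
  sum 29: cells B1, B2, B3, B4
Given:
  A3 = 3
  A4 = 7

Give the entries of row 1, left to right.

29 in 4 cells must be {5,7,8,9}.
B3 = 12 − 3 = 9 completes the 12 across.
B4 = 12 − 7 = 5 completes the 12 across.
B2 = 8: the only remaining digit allowed by both the 14 across and the 29 down.
B1 = 29 − 22 = 7 completes the 29 down.
A2 = 14 − 8 = 6 completes the 14 across.
A1 = 12 − 7 = 5 completes the 12 across.

5 7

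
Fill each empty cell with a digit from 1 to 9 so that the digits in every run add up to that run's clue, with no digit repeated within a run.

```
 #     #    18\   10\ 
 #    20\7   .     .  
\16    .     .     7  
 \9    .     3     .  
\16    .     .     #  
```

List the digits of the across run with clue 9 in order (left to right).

16 in 2 cells must be {7,9}.
Nothing is forced directly, so branch on R3C1, whose candidates are 4 or 5. If R3C1 = 4: then R2C1 would have to be in {1,3,4,5,6,8} for the 16 across but in {7,9} for the 20 down — contradiction. So R3C1 = 5.
R3C3 = 9 − 8 = 1 completes the 9 across.

5 3 1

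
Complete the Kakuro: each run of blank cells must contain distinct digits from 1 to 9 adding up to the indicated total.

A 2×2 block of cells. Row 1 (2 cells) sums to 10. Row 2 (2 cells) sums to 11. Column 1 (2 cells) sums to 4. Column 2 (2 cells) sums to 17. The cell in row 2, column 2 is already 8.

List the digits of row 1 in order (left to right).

4 in 2 cells must be {1,3}; 17 in 2 cells must be {8,9}.
(1,2) = 17 − 8 = 9 completes the 17 down.
(2,1) = 11 − 8 = 3 completes the 11 across.
(1,1) = 10 − 9 = 1 completes the 10 across.

1, 9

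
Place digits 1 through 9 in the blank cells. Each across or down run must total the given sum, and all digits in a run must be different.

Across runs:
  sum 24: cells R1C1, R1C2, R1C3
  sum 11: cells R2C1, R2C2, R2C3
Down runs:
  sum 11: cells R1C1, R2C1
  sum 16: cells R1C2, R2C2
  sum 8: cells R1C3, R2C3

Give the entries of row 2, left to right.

24 in 3 cells must be {7,8,9}; 16 in 2 cells must be {7,9}.
The 24 across and the 8 down share only 7, so R1C3 = 7.
The 11 across and the 16 down share only 7, so R2C2 = 7.
R2C3 = 8 − 7 = 1 completes the 8 down.
R1C2 = 16 − 7 = 9 completes the 16 down.
R2C1 = 11 − 8 = 3 completes the 11 across.
R1C1 = 24 − 16 = 8 completes the 24 across.

3 7 1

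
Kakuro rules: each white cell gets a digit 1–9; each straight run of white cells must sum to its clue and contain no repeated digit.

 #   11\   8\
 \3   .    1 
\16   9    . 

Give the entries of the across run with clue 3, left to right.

2, 1

3 in 2 cells must be {1,2}; 16 in 2 cells must be {7,9}.
R1C1 = 3 − 1 = 2 completes the 3 across.
R2C2 = 16 − 9 = 7 completes the 16 across.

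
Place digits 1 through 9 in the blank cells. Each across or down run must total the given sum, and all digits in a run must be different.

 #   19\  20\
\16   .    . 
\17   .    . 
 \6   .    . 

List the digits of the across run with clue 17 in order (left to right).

8, 9

16 in 2 cells must be {7,9}; 17 in 2 cells must be {8,9}.
Nothing is forced directly, so branch on R3C2, whose candidates are 4 or 5. If R3C2 = 5: then R3C1 would have to be in {1} for the 6 across but in {2,3,4,5,6,7,8,9} for the 19 down — contradiction. So R3C2 = 4.
Given what's placed, R2C2 must be 9 to fit the 17 across and 20 down.
R3C1 = 6 − 4 = 2 completes the 6 across.
R1C1 = 9: the only remaining digit allowed by both the 16 across and the 19 down.
R1C2 = 16 − 9 = 7 completes the 16 across.
R2C1 = 17 − 9 = 8 completes the 17 across.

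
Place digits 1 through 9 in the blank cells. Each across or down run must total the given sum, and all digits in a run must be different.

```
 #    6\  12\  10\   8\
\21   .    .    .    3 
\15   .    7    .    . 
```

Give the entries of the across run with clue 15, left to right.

R1C2 = 12 − 7 = 5 completes the 12 down.
R2C4 = 8 − 3 = 5 completes the 8 down.
R1C1 = 4: the only remaining digit allowed by both the 21 across and the 6 down.
R1C3 = 21 − 12 = 9 completes the 21 across.
R2C1 = 6 − 4 = 2 completes the 6 down.
R2C3 = 15 − 14 = 1 completes the 15 across.

2 7 1 5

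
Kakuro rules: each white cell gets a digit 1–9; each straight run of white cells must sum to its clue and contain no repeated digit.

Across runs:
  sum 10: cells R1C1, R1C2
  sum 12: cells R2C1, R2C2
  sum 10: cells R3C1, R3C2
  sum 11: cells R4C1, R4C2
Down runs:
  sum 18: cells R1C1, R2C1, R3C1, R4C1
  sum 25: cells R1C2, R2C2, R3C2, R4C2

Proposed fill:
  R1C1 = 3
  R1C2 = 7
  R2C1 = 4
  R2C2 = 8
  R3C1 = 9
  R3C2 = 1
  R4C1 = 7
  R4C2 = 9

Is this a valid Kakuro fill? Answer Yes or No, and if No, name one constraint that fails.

No — the down run R1C1–R4C1 sums to 23, not 18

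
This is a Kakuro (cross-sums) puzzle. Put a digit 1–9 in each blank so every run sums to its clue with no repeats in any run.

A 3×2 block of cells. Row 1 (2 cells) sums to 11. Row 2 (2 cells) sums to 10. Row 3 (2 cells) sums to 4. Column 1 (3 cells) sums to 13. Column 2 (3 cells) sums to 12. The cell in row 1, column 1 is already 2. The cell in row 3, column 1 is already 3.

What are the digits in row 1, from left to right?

2 9

4 in 2 cells must be {1,3}.
(1,2) = 11 − 2 = 9 completes the 11 across.
(2,1) = 13 − 5 = 8 completes the 13 down.
(2,2) = 10 − 8 = 2 completes the 10 across.
(3,2) = 4 − 3 = 1 completes the 4 across.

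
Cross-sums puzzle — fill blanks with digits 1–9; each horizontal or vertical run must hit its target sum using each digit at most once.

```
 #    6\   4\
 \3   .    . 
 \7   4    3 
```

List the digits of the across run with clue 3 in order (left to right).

2 1

3 in 2 cells must be {1,2}; 4 in 2 cells must be {1,3}.
R1C1 = 6 − 4 = 2 completes the 6 down.
R1C2 = 3 − 2 = 1 completes the 3 across.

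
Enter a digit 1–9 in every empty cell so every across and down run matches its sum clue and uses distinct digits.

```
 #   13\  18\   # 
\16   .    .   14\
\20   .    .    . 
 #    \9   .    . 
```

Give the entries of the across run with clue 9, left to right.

4, 5

16 in 2 cells must be {7,9}.
Nothing is forced directly, so branch on R1C1, whose candidates are 7 or 9. If R1C1 = 9: that forces R1C2 = 7, R2C1 = 4, R2C2 = 9, after which R2C3 would have to be in {7} for the 20 across but in {5,6,8,9} for the 14 down — contradiction. So R1C1 = 7.
R1C2 = 16 − 7 = 9 completes the 16 across.
R2C1 = 13 − 7 = 6 completes the 13 down.
R2C2 = 5: the only remaining digit allowed by both the 20 across and the 18 down.
R2C3 = 20 − 11 = 9 completes the 20 across.
R3C2 = 18 − 14 = 4 completes the 18 down.
R3C3 = 9 − 4 = 5 completes the 9 across.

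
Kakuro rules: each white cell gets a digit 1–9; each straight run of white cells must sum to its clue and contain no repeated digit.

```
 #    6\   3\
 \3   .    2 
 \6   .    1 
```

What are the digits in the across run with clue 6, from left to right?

3 in 2 cells must be {1,2}.
R1C1 = 3 − 2 = 1 completes the 3 across.
R2C1 = 6 − 1 = 5 completes the 6 across.

5, 1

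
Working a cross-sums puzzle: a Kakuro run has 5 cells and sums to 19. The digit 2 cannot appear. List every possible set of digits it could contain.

5 distinct digits from 1–9 sum between 15 and 35.
Dropping sets that contain 2.
Only one set works: {1,3,4,5,6}.

{1,3,4,5,6}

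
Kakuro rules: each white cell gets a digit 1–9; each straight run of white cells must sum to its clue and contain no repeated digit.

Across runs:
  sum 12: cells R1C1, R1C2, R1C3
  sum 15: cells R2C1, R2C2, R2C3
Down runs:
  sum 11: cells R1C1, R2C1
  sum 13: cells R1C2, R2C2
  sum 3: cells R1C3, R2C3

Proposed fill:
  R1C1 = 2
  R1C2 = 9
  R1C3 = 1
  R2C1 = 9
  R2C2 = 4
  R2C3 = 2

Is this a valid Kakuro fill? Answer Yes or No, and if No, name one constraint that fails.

Yes

Across: 2+9+1=12; 9+4+2=15. Down: 2+9=11; 9+4=13; 1+2=3. No digit repeats within any run.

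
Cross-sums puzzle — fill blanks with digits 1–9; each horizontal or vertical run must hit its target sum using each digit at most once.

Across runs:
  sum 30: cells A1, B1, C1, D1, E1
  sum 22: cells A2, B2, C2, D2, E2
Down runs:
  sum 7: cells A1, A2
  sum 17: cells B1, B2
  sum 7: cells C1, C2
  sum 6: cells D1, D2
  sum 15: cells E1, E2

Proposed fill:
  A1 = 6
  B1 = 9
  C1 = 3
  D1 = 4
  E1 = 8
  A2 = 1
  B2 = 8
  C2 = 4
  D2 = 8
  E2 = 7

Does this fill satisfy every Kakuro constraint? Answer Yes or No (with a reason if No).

No — the down run D1–D2 sums to 12, not 6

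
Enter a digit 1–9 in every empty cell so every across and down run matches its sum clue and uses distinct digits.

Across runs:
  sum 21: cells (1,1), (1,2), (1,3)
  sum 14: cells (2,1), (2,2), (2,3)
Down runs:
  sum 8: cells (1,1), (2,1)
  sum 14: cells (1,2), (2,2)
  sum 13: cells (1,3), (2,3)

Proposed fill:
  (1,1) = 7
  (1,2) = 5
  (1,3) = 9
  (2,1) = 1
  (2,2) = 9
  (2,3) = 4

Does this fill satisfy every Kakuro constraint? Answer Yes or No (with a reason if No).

Yes

Across: 7+5+9=21; 1+9+4=14. Down: 7+1=8; 5+9=14; 9+4=13. No digit repeats within any run.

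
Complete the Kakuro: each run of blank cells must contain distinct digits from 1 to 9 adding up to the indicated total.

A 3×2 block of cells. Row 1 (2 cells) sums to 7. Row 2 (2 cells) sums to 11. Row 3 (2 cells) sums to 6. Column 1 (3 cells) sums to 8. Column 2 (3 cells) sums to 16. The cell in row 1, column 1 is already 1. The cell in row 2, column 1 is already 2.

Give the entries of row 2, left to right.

2, 9

(1,2) = 7 − 1 = 6 completes the 7 across.
(2,2) = 11 − 2 = 9 completes the 11 across.
(3,1) = 8 − 3 = 5 completes the 8 down.
(3,2) = 6 − 5 = 1 completes the 6 across.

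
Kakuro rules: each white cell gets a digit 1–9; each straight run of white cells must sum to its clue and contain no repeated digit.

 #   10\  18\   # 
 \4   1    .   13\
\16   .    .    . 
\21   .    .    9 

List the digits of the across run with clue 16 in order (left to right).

5 7 4

4 in 2 cells must be {1,3}.
R1C2 = 4 − 1 = 3 completes the 4 across.
R2C3 = 13 − 9 = 4 completes the 13 down.
Nothing is forced directly, so branch on R3C2, whose candidates are 7 or 8. If R3C2 = 7: then R2C2 would have to be in {3,5,7,9} for the 16 across but in {8} for the 18 down — contradiction. So R3C2 = 8.
R2C2 = 18 − 11 = 7 completes the 18 down.
R3C1 = 21 − 17 = 4 completes the 21 across.
R2C1 = 16 − 11 = 5 completes the 16 across.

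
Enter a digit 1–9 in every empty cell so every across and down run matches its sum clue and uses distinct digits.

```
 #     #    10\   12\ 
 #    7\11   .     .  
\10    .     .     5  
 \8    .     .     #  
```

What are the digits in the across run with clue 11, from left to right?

R1C3 = 12 − 5 = 7 completes the 12 down.
R1C2 = 11 − 7 = 4 completes the 11 across.
Given what's placed, R2C2 must be 1 to fit the 10 across and 10 down.
R3C2 = 10 − 5 = 5 completes the 10 down.
R2C1 = 10 − 6 = 4 completes the 10 across.
R3C1 = 8 − 5 = 3 completes the 8 across.

4, 7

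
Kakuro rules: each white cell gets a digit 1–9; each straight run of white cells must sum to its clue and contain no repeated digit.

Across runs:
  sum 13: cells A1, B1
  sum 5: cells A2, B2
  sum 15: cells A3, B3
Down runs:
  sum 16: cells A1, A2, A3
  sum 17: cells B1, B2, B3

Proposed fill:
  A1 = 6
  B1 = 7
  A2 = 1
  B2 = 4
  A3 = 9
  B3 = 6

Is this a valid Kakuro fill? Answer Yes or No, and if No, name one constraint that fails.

Yes

Across: 6+7=13; 1+4=5; 9+6=15. Down: 6+1+9=16; 7+4+6=17. No digit repeats within any run.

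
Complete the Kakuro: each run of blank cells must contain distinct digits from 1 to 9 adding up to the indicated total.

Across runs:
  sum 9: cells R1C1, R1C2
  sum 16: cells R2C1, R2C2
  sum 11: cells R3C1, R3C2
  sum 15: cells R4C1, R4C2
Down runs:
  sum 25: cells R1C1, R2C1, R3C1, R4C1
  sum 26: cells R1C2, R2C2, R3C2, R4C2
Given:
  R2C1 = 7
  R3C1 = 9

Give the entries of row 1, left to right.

16 in 2 cells must be {7,9}.
R2C2 = 16 − 7 = 9 completes the 16 across.
R3C2 = 11 − 9 = 2 completes the 11 across.
No cell is forced outright now. R1C2 can only be 7 or 8 (the digits allowed by both its 9 across and its 26 down). If R1C2 = 7: then R1C1 would have to be in {2} for the 9 across but in {1,3,4,5,6,8} for the 25 down — contradiction. So R1C2 = 8.
R1C1 = 9 − 8 = 1 completes the 9 across.
R4C1 = 25 − 17 = 8 completes the 25 down.
R4C2 = 15 − 8 = 7 completes the 15 across.

1, 8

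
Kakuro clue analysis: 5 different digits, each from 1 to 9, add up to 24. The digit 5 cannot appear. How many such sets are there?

5

5 distinct digits from 1–9 sum between 15 and 35.
Dropping sets that contain 5.
Enumerating: {1,2,4,8,9}, {1,2,6,7,8}, {1,3,4,7,9}, {2,3,4,6,9}, {2,3,4,7,8}.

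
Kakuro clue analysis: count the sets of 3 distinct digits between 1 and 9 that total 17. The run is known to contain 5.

2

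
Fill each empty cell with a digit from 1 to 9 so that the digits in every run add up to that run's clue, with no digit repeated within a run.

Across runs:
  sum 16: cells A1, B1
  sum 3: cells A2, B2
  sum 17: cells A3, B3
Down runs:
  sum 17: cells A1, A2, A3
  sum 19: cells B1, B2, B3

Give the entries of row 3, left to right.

16 in 2 cells must be {7,9}; 3 in 2 cells must be {1,2}; 17 in 2 cells must be {8,9}.
The 3 across and the 19 down share only 2, so B2 = 2.
Given what's placed, B1 must be 9 to fit the 16 across and 19 down.
A2 = 3 − 2 = 1 completes the 3 across.
A3 = 9: the only remaining digit allowed by both the 17 across and the 17 down.
B3 = 17 − 9 = 8 completes the 17 across.
A1 = 16 − 9 = 7 completes the 16 across.

9, 8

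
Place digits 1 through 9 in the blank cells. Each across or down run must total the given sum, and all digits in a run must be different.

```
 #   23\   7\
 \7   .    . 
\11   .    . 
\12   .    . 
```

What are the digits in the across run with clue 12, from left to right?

8 4

23 in 3 cells must be {6,8,9}; 7 in 3 cells must be {1,2,4}.
The 7 across and the 23 down share only 6, so R1C1 = 6.
R1C2 = 7 − 6 = 1 completes the 7 across.
Given what's placed, R3C2 must be 4 to fit the 12 across and 7 down.
R2C2 = 7 − 5 = 2 completes the 7 down.
R3C1 = 12 − 4 = 8 completes the 12 across.
R2C1 = 11 − 2 = 9 completes the 11 across.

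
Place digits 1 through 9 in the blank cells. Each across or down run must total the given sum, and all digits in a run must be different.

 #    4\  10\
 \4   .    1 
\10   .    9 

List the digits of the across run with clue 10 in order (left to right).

4 in 2 cells must be {1,3}.
R1C1 = 4 − 1 = 3 completes the 4 across.
R2C1 = 10 − 9 = 1 completes the 10 across.

1 9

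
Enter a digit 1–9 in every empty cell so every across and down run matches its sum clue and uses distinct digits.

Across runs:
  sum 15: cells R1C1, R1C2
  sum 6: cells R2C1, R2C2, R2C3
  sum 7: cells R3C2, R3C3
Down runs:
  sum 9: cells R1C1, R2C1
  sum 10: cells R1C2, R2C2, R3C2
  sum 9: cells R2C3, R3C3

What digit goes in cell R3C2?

1

6 in 3 cells must be {1,2,3}.
Nothing is forced directly, so branch on R1C2, whose candidates are 6 or 7. If R1C2 = 6: then R1C1 would have to be in {9} for the 15 across but in {1,2,3,4,5,6,7,8} for the 9 down — contradiction. So R1C2 = 7.
R1C1 = 15 − 7 = 8 completes the 15 across.
R2C1 = 9 − 8 = 1 completes the 9 down.
R2C2 = 2: the only remaining digit allowed by both the 6 across and the 10 down.
R2C3 = 6 − 3 = 3 completes the 6 across.
R3C2 = 10 − 9 = 1 completes the 10 down.
R3C3 = 7 − 1 = 6 completes the 7 across.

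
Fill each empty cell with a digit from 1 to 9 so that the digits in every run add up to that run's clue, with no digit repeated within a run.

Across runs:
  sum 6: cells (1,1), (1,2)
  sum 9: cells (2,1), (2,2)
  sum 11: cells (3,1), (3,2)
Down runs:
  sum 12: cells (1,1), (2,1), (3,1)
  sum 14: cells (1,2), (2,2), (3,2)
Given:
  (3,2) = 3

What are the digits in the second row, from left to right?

3 6

(3,1) = 11 − 3 = 8 completes the 11 across.
(1,1) = 1: the only remaining digit allowed by both the 6 across and the 12 down.
(1,2) = 6 − 1 = 5 completes the 6 across.
(2,1) = 12 − 9 = 3 completes the 12 down.
(2,2) = 9 − 3 = 6 completes the 9 across.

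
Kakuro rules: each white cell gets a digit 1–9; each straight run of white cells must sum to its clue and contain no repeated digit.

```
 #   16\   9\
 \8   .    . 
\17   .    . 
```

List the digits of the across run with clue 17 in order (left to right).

17 in 2 cells must be {8,9}; 16 in 2 cells must be {7,9}.
The 8 across and the 16 down share only 7, so R1C1 = 7.
R1C2 = 8 − 7 = 1 completes the 8 across.
R2C1 = 16 − 7 = 9 completes the 16 down.
R2C2 = 17 − 9 = 8 completes the 17 across.

9, 8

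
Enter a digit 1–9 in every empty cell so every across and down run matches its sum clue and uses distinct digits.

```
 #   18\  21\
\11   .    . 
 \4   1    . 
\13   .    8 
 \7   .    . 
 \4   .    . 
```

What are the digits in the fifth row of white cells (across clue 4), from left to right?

4 in 2 cells must be {1,3}.
R2C2 = 4 − 1 = 3 completes the 4 across.
R3C1 = 13 − 8 = 5 completes the 13 across.
R5C1 = 3: the only remaining digit allowed by both the 4 across and the 18 down.
R5C2 = 4 − 3 = 1 completes the 4 across.

3 1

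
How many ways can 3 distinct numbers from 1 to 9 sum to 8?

2

3 distinct digits from 1–9 sum between 6 and 24.
Enumerating: {1,2,5}, {1,3,4}.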